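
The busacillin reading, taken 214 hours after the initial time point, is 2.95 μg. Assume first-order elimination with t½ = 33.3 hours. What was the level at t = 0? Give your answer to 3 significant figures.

Number of half-lives elapsed: n = 214/33.3 ≈ 6.4264.
A₀ = A × 2^n = 2.95 × 2^6.4264 = 2.95 × 86.01 ≈ 253.73 μg.

254 μg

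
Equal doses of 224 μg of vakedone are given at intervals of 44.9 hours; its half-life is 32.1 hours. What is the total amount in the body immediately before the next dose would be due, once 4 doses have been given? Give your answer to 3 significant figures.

The 4 doses were given 179.6, 134.7, 89.8, 44.9 hours ago.
Total = 224·(1/2)^(179.6/32.1) + 224·(1/2)^(134.7/32.1) + 224·(1/2)^(89.8/32.1) + 224·(1/2)^(44.9/32.1)
      = 4.6343 + 12.219 + 32.219 + 84.953 ≈ 134.03 μg.

134 μg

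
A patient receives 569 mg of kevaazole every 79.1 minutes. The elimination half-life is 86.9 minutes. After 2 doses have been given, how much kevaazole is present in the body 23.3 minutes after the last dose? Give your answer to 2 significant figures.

The 2 doses were given 102.4, 23.3 minutes ago.
Total = 569·(1/2)^(102.4/86.9) + 569·(1/2)^(23.3/86.9)
      = 251.41 + 472.5 ≈ 723.91 mg.

720 mg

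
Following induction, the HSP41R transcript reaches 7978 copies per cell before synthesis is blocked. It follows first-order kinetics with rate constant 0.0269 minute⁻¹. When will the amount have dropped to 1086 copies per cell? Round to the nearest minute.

74 minutes

t½ = ln 2 / k = 0.69315 / 0.0269 ≈ 25.768 minutes.
Fraction remaining = 1086/7978 ≈ 0.13612.
n = log₂(7978/1086) = ln(7.3462)/ln 2 ≈ 2.877 half-lives.
t = n × t½ = 2.877 × 25.768 ≈ 74.133 minutes.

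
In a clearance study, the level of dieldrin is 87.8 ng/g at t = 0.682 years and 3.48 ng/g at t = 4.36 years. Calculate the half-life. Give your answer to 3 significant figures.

0.790 years

Over Δt = 4.36 − 0.682 = 3.678 years, the level fell by a factor of 87.8/3.48 ≈ 25.23.
n = log₂(25.23) ≈ 4.6571 half-lives, so t½ = 3.678/4.6571 ≈ 0.78977 years.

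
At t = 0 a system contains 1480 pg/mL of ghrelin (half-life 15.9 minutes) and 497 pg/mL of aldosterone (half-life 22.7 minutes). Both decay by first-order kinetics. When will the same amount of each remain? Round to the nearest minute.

Set 1480·(1/2)^(t/15.9) = 497·(1/2)^(t/22.7).
Taking log₂: log₂(1480/497) = t·(1/15.9 − 1/22.7).
log₂(2.9779) = 1.5743; 1/15.9 − 1/22.7 = 0.01884.
t = 1.5743 / 0.01884 ≈ 83.56 minutes.

84 minutes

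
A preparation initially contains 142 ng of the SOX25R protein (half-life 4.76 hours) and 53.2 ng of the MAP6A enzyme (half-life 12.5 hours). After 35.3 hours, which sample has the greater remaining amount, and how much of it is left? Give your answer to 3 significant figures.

MAP6A enzyme, 7.51 ng

SOX25R protein: 142 × (1/2)^7.416 ≈ 0.8315 ng.
MAP6A enzyme: 53.2 × (1/2)^2.824 ≈ 7.5128 ng.
MAP6A enzyme has more remaining, at ≈ 7.5128 ng.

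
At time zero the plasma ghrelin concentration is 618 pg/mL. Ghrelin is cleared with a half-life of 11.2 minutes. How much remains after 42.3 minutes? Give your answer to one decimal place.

Number of half-lives: n = 42.3/11.2 ≈ 3.7768.
Remaining = 618 × (1/2)^3.7768 = 618 × 0.072958 ≈ 45.088 pg/mL.

45.1 pg/mL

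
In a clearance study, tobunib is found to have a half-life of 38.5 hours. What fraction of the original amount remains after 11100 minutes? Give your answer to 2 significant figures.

11100 minutes = 185 hours.
n = 185/38.5 ≈ 4.8052 half-lives.
Fraction remaining = (1/2)^4.8052 ≈ 0.035768.

0.036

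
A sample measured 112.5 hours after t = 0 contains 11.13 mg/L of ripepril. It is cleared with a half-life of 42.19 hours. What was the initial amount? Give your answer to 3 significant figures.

Number of half-lives elapsed: n = 112.5/42.19 ≈ 2.6665.
A₀ = A × 2^n = 11.13 × 2^2.6665 = 11.13 × 6.3489 ≈ 70.663 mg/L.

70.7 mg/L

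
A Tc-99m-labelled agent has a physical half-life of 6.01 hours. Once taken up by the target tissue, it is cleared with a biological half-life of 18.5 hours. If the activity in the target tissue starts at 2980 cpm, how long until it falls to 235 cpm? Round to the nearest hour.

1/t_eff = 1/t_phys + 1/t_biol = 1/6.01 + 1/18.5 = 0.22044 per hour.
t_eff = 6.01 × 18.5 / (6.01 + 18.5) ≈ 4.5363 hours.
n = log₂(2980/235) ≈ 3.6646; t = 3.6646 × 4.5363 ≈ 16.624 hours.

17 hours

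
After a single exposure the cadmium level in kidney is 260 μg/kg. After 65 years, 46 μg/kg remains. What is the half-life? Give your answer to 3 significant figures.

26.0 years

A/A₀ = 46/260 ≈ 0.17692.
n = log₂(5.6522) ≈ 2.4988 half-lives elapsed in 65 years.
t½ = 65/2.4988 ≈ 26.012 years.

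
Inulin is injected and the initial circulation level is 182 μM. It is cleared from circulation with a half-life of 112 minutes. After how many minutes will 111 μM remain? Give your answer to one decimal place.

79.9 minutes

Fraction remaining = 111/182 ≈ 0.60989.
n = log₂(182/111) = ln(1.6396)/ln 2 ≈ 0.71338 half-lives.
t = n × t½ = 0.71338 × 112 ≈ 79.898 minutes.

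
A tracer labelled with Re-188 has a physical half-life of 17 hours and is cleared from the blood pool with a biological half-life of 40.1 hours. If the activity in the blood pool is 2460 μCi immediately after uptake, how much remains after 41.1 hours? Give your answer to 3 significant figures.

1/t_eff = 1/t_phys + 1/t_biol = 1/17 + 1/40.1 = 0.083761 per hour.
t_eff = 17 × 40.1 / (17 + 40.1) ≈ 11.939 hours.
Remaining = 2460 × (1/2)^(41.1/11.939) = 2460 × (1/2)^3.4426 ≈ 226.26 μCi.

226 μCi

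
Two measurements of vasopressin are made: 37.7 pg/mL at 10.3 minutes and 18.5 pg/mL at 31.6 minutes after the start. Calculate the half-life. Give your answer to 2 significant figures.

Over Δt = 31.6 − 10.3 = 21.3 minutes, the level fell by a factor of 37.7/18.5 ≈ 2.0378.
n = log₂(2.0378) ≈ 1.027 half-lives, so t½ = 21.3/1.027 ≈ 20.739 minutes.

21 minutes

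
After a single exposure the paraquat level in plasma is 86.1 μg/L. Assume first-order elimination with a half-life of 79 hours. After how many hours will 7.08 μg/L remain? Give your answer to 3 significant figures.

Fraction remaining = 7.08/86.1 ≈ 0.08223.
n = log₂(86.1/7.08) = ln(12.161)/ln 2 ≈ 3.6042 half-lives.
t = n × t½ = 3.6042 × 79 ≈ 284.73 hours.

285 hours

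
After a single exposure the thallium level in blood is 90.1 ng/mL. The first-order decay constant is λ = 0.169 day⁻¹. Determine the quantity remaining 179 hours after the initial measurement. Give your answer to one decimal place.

t½ = ln 2 / λ = 0.69315 / 0.169 ≈ 4.1015 days.
Convert the elapsed time: 179 hours = 7.45833 days.
Number of half-lives: n = 7.45833/4.1015 ≈ 1.8185.
Remaining = 90.1 × (1/2)^1.8185 = 90.1 × 0.28352 ≈ 25.546 ng/mL.

25.5 ng/mL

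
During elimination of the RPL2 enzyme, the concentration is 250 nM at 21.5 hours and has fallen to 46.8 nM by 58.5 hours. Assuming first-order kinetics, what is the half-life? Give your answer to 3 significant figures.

Over Δt = 58.5 − 21.5 = 37 hours, the level fell by a factor of 250/46.8 ≈ 5.3419.
n = log₂(5.3419) ≈ 2.4173 half-lives, so t½ = 37/2.4173 ≈ 15.306 hours.

15.3 hours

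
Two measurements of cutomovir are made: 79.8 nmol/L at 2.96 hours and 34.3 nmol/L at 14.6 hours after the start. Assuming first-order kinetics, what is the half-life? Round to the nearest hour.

10 hours

Over Δt = 14.6 − 2.96 = 11.64 hours, the level fell by a factor of 79.8/34.3 ≈ 2.3265.
n = log₂(2.3265) ≈ 1.2182 half-lives, so t½ = 11.64/1.2182 ≈ 9.5552 hours.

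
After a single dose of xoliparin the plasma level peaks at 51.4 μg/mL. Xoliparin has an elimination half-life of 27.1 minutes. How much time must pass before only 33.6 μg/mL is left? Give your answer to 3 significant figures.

16.6 minutes

Fraction remaining = 33.6/51.4 ≈ 0.6537.
n = log₂(51.4/33.6) = ln(1.5298)/ln 2 ≈ 0.61331 half-lives.
t = n × t½ = 0.61331 × 27.1 ≈ 16.621 minutes.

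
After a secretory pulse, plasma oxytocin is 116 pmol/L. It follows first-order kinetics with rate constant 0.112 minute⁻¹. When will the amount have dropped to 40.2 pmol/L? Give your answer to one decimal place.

t½ = ln 2 / k = 0.69315 / 0.112 ≈ 6.1888 minutes.
Fraction remaining = 40.2/116 ≈ 0.34655.
n = log₂(116/40.2) = ln(2.8856)/ln 2 ≈ 1.5289 half-lives.
t = n × t½ = 1.5289 × 6.1888 ≈ 9.4618 minutes.

9.5 minutes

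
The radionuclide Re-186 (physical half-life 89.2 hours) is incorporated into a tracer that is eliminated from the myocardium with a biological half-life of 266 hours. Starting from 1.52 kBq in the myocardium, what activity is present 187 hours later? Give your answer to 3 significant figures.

1/t_eff = 1/t_phys + 1/t_biol = 1/89.2 + 1/266 = 0.01497 per hour.
t_eff = 89.2 × 266 / (89.2 + 266) ≈ 66.8 hours.
Remaining = 1.52 × (1/2)^(187/66.8) = 1.52 × (1/2)^2.7994 ≈ 0.21834 kBq.

0.218 kBq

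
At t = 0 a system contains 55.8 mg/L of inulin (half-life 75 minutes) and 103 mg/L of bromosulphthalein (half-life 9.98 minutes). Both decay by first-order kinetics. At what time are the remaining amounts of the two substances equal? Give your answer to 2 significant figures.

Set 55.8·(1/2)^(t/75) = 103·(1/2)^(t/9.98).
Taking log₂: log₂(55.8/103) = t·(1/75 − 1/9.98).
log₂(0.54175) = -0.88431; 1/75 − 1/9.98 = -0.086867.
t = -0.88431 / -0.086867 ≈ 10.18 minutes.

10 minutes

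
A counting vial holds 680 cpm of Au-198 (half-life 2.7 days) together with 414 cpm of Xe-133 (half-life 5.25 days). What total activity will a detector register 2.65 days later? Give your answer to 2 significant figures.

Au-198: 680 × (1/2)^(2.65/2.7) = 680 × (1/2)^0.98148 ≈ 344.39 cpm.
Xe-133: 414 × (1/2)^(2.65/5.25) = 414 × (1/2)^0.50476 ≈ 291.78 cpm.
Total = 344.39 + 291.78 ≈ 636.17 cpm.

640 cpm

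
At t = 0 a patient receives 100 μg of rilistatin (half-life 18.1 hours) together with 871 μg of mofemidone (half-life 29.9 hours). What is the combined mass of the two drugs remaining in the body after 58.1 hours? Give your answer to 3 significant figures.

rilistatin: 100 × (1/2)^(58.1/18.1) = 100 × (1/2)^3.2099 ≈ 10.807 μg.
mofemidone: 871 × (1/2)^(58.1/29.9) = 871 × (1/2)^1.9431 ≈ 226.5 μg.
Total = 10.807 + 226.5 ≈ 237.31 μg.

237 μg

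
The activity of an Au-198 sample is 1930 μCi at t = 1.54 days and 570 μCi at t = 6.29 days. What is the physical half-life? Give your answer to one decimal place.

2.7 days

Over Δt = 6.29 − 1.54 = 4.75 days, the level fell by a factor of 1930/570 ≈ 3.386.
n = log₂(3.386) ≈ 1.7596 half-lives, so t½ = 4.75/1.7596 ≈ 2.6995 days.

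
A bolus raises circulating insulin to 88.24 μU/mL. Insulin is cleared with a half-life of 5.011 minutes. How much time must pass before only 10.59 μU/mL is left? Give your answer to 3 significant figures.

15.3 minutes

Fraction remaining = 10.59/88.24 ≈ 0.12001.
n = log₂(88.24/10.59) = ln(8.3324)/ln 2 ≈ 3.0587 half-lives.
t = n × t½ = 3.0587 × 5.011 ≈ 15.327 minutes.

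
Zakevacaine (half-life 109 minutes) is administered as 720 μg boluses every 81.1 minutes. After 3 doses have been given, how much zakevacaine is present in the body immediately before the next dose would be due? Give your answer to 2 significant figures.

The 3 doses were given 243.3, 162.2, 81.1 minutes ago.
Total = 720·(1/2)^(243.3/109) + 720·(1/2)^(162.2/109) + 720·(1/2)^(81.1/109)
      = 153.25 + 256.67 + 429.89 ≈ 839.81 μg.

840 μg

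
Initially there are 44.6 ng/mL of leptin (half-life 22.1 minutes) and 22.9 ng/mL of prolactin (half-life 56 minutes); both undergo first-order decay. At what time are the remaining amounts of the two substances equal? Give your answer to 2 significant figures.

Set 44.6·(1/2)^(t/22.1) = 22.9·(1/2)^(t/56).
Taking log₂: log₂(44.6/22.9) = t·(1/22.1 − 1/56).
log₂(1.9476) = 0.9617; 1/22.1 − 1/56 = 0.027392.
t = 0.9617 / 0.027392 ≈ 35.109 minutes.

35 minutes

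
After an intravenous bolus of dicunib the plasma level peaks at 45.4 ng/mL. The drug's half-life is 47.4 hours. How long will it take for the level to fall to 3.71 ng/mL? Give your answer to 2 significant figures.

Fraction remaining = 3.71/45.4 ≈ 0.081718.
n = log₂(45.4/3.71) = ln(12.237)/ln 2 ≈ 3.6132 half-lives.
t = n × t½ = 3.6132 × 47.4 ≈ 171.27 hours.

170 hours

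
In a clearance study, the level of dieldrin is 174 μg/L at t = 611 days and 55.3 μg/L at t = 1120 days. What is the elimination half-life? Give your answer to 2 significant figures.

310 days

Over Δt = 1120 − 611 = 509 days, the level fell by a factor of 174/55.3 ≈ 3.1465.
n = log₂(3.1465) ≈ 1.6537 half-lives, so t½ = 509/1.6537 ≈ 307.79 days.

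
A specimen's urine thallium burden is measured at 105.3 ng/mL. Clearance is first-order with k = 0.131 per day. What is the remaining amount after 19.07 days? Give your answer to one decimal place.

8.7 ng/mL

t½ = ln 2 / k = 0.69315 / 0.131 ≈ 5.2912 days.
Number of half-lives: n = 19.07/5.2912 ≈ 3.6041.
Remaining = 105.3 × (1/2)^3.6041 = 105.3 × 0.082235 ≈ 8.6594 ng/mL.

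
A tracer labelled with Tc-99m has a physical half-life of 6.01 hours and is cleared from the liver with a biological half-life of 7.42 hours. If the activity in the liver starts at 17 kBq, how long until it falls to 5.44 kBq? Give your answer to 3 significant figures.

5.46 hours

1/t_eff = 1/t_phys + 1/t_biol = 1/6.01 + 1/7.42 = 0.30116 per hour.
t_eff = 6.01 × 7.42 / (6.01 + 7.42) ≈ 3.3205 hours.
n = log₂(17/5.44) ≈ 1.6439; t = 1.6439 × 3.3205 ≈ 5.4584 hours.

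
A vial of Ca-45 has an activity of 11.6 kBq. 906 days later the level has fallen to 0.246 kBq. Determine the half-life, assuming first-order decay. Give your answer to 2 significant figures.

A/A₀ = 0.246/11.6 ≈ 0.021207.
n = log₂(47.154) ≈ 5.5593 half-lives elapsed in 906 days.
t½ = 906/5.5593 ≈ 162.97 days.

160 days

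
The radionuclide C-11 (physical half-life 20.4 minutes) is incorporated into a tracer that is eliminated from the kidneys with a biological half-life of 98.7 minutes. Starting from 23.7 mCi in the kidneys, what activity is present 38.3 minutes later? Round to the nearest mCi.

5 mCi

1/t_eff = 1/t_phys + 1/t_biol = 1/20.4 + 1/98.7 = 0.059151 per minute.
t_eff = 20.4 × 98.7 / (20.4 + 98.7) ≈ 16.906 minutes.
Remaining = 23.7 × (1/2)^(38.3/16.906) = 23.7 × (1/2)^2.2655 ≈ 4.9291 mCi.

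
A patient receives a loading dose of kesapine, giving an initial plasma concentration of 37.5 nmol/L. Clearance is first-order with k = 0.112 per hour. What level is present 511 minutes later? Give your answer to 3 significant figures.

14.4 nmol/L

t½ = ln 2 / k = 0.69315 / 0.112 ≈ 6.1888 hours.
Convert the elapsed time: 511 minutes = 8.51667 hours.
Number of half-lives: n = 8.51667/6.1888 ≈ 1.3761.
Remaining = 37.5 × (1/2)^1.3761 = 37.5 × 0.38525 ≈ 14.447 nmol/L.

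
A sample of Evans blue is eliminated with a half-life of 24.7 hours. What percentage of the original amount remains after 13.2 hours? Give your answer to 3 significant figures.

n = 13.2/24.7 ≈ 0.53441 half-lives.
Fraction remaining = (1/2)^0.53441 ≈ 0.69044, i.e. 69.044%.

69.0%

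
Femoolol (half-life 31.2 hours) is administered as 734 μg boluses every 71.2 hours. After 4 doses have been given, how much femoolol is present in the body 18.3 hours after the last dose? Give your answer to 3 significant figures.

614 μg

The 4 doses were given 231.9, 160.7, 89.5, 18.3 hours ago.
Total = 734·(1/2)^(231.9/31.2) + 734·(1/2)^(160.7/31.2) + 734·(1/2)^(89.5/31.2) + 734·(1/2)^(18.3/31.2)
      = 4.2485 + 20.663 + 100.5 + 488.8 ≈ 614.21 μg.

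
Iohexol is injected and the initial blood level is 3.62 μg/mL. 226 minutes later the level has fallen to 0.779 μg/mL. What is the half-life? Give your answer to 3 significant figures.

A/A₀ = 0.779/3.62 ≈ 0.21519.
n = log₂(4.647) ≈ 2.2163 half-lives elapsed in 226 minutes.
t½ = 226/2.2163 ≈ 101.97 minutes.

102 minutes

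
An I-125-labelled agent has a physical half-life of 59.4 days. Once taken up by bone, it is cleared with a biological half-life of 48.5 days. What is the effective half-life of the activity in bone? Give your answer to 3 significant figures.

1/t_eff = 1/t_phys + 1/t_biol = 1/59.4 + 1/48.5 = 0.037454 per day.
t_eff = 59.4 × 48.5 / (59.4 + 48.5) ≈ 26.7 days.

26.7 days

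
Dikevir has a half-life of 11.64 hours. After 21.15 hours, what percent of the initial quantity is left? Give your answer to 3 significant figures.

n = 21.15/11.64 ≈ 1.817 half-lives.
Fraction remaining = (1/2)^1.817 ≈ 0.28381, i.e. 28.381%.

28.4%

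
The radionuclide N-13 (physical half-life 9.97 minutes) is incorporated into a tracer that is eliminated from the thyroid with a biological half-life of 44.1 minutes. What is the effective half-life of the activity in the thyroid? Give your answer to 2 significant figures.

1/t_eff = 1/t_phys + 1/t_biol = 1/9.97 + 1/44.1 = 0.12298 per minute.
t_eff = 9.97 × 44.1 / (9.97 + 44.1) ≈ 8.1316 minutes.

8.1 minutes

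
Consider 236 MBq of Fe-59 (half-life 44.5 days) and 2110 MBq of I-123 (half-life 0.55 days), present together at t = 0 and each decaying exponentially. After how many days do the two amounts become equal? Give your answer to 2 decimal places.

1.76 days

Set 236·(1/2)^(t/44.5) = 2110·(1/2)^(t/0.55).
Taking log₂: log₂(236/2110) = t·(1/44.5 − 1/0.55).
log₂(0.11185) = -3.1604; 1/44.5 − 1/0.55 = -1.7957.
t = -3.1604 / -1.7957 ≈ 1.76 days.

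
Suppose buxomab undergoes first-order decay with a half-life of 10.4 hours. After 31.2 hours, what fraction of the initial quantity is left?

0.125

n = 31.2/10.4 ≈ 3 half-lives.
Fraction remaining = (1/2)^3 ≈ 0.125.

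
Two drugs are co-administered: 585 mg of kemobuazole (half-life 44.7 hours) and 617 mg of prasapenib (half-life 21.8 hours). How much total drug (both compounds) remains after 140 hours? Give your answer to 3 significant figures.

kemobuazole: 585 × (1/2)^(140/44.7) = 585 × (1/2)^3.132 ≈ 66.732 mg.
prasapenib: 617 × (1/2)^(140/21.8) = 617 × (1/2)^6.422 ≈ 7.1956 mg.
Total = 66.732 + 7.1956 ≈ 73.927 mg.

73.9 mg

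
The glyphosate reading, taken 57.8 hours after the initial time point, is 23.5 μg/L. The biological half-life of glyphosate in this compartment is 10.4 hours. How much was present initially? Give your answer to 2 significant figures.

1100 μg/L

Number of half-lives elapsed: n = 57.8/10.4 ≈ 5.5577.
A₀ = A × 2^n = 23.5 × 2^5.5577 = 23.5 × 47.101 ≈ 1106.9 μg/L.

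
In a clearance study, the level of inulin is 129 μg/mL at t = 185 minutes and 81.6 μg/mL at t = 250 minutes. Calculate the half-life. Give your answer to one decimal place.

98.4 minutes

Over Δt = 250 − 185 = 65 minutes, the level fell by a factor of 129/81.6 ≈ 1.5809.
n = log₂(1.5809) ≈ 0.66073 half-lives, so t½ = 65/0.66073 ≈ 98.376 minutes.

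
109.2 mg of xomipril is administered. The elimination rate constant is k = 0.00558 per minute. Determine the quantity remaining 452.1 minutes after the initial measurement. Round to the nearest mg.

9 mg

t½ = ln 2 / k = 0.69315 / 0.00558 ≈ 124.22 minutes.
Number of half-lives: n = 452.1/124.22 ≈ 3.6395.
Remaining = 109.2 × (1/2)^3.6395 = 109.2 × 0.080241 ≈ 8.7623 mg.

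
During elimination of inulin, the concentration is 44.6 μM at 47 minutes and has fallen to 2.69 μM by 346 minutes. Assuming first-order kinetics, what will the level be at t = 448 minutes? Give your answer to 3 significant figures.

1.03 μM

Over Δt = 346 − 47 = 299 minutes, the level fell by a factor of 44.6/2.69 ≈ 16.58.
n = log₂(16.58) ≈ 4.0514 half-lives, so t½ = 299/4.0514 ≈ 73.802 minutes.
From t = 346 to t = 448: 2.69 × (1/2)^((448−346)/73.802) ≈ 1.0321 μM.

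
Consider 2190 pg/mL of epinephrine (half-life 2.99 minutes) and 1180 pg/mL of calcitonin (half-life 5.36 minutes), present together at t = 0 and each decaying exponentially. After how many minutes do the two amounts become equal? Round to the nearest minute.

Set 2190·(1/2)^(t/2.99) = 1180·(1/2)^(t/5.36).
Taking log₂: log₂(2190/1180) = t·(1/2.99 − 1/5.36).
log₂(1.8559) = 0.89214; 1/2.99 − 1/5.36 = 0.14788.
t = 0.89214 / 0.14788 ≈ 6.0329 minutes.

6 minutes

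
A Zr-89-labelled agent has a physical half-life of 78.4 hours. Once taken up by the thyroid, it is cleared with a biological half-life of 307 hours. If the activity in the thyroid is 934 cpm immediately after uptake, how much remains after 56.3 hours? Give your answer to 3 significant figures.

1/t_eff = 1/t_phys + 1/t_biol = 1/78.4 + 1/307 = 0.016012 per hour.
t_eff = 78.4 × 307 / (78.4 + 307) ≈ 62.451 hours.
Remaining = 934 × (1/2)^(56.3/62.451) = 934 × (1/2)^0.9015 ≈ 500 cpm.

500 cpm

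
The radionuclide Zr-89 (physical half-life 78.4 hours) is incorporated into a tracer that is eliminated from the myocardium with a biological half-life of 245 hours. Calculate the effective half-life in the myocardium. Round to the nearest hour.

59 hours

1/t_eff = 1/t_phys + 1/t_biol = 1/78.4 + 1/245 = 0.016837 per hour.
t_eff = 78.4 × 245 / (78.4 + 245) ≈ 59.394 hours.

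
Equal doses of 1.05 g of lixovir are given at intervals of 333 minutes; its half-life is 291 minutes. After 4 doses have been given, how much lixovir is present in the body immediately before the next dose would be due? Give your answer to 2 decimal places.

The 4 doses were given 1332, 999, 666, 333 minutes ago.
Total = 1.05·(1/2)^(1332/291) + 1.05·(1/2)^(999/291) + 1.05·(1/2)^(666/291) + 1.05·(1/2)^(333/291)
      = 0.043982 + 0.09722 + 0.2149 + 0.47502 ≈ 0.83112 g.

0.83 g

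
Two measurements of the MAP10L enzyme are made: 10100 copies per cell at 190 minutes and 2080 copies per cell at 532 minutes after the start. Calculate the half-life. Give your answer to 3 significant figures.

Over Δt = 532 − 190 = 342 minutes, the level fell by a factor of 10100/2080 ≈ 4.8558.
n = log₂(4.8558) ≈ 2.2797 half-lives, so t½ = 342/2.2797 ≈ 150.02 minutes.

150 minutes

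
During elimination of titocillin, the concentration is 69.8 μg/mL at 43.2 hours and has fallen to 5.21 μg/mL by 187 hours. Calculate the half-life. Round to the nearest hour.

38 hours

Over Δt = 187 − 43.2 = 143.8 hours, the level fell by a factor of 69.8/5.21 ≈ 13.397.
n = log₂(13.397) ≈ 3.7439 half-lives, so t½ = 143.8/3.7439 ≈ 38.409 hours.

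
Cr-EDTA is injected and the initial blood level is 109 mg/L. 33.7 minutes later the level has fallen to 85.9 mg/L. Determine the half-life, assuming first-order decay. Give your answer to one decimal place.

98.1 minutes

A/A₀ = 85.9/109 ≈ 0.78807.
n = log₂(1.2689) ≈ 0.3436 half-lives elapsed in 33.7 minutes.
t½ = 33.7/0.3436 ≈ 98.08 minutes.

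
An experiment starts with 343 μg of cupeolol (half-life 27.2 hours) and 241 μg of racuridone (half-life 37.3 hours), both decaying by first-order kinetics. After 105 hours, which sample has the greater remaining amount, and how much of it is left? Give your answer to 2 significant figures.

cupeolol: 343 × (1/2)^3.8603 ≈ 23.617 μg.
racuridone: 241 × (1/2)^2.815 ≈ 34.246 μg.
Racuridone has more remaining, at ≈ 34.246 μg.

racuridone, 34 μg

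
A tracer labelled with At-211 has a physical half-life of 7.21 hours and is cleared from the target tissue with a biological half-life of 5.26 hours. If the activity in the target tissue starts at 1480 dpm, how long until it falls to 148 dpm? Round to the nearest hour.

1/t_eff = 1/t_phys + 1/t_biol = 1/7.21 + 1/5.26 = 0.32881 per hour.
t_eff = 7.21 × 5.26 / (7.21 + 5.26) ≈ 3.0413 hours.
n = log₂(1480/148) ≈ 3.3219; t = 3.3219 × 3.0413 ≈ 10.103 hours.

10 hours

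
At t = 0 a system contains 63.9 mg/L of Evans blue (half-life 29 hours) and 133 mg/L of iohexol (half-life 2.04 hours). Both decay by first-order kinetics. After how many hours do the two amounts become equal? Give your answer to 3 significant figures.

2.32 hours

Set 63.9·(1/2)^(t/29) = 133·(1/2)^(t/2.04).
Taking log₂: log₂(63.9/133) = t·(1/29 − 1/2.04).
log₂(0.48045) = -1.0575; 1/29 − 1/2.04 = -0.45571.
t = -1.0575 / -0.45571 ≈ 2.3206 hours.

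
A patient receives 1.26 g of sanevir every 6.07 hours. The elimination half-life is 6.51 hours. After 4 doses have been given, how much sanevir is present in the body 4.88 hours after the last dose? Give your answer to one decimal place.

1.5 g

The 4 doses were given 23.09, 17.02, 10.95, 4.88 hours ago.
Total = 1.26·(1/2)^(23.09/6.51) + 1.26·(1/2)^(17.02/6.51) + 1.26·(1/2)^(10.95/6.51) + 1.26·(1/2)^(4.88/6.51)
      = 0.10781 + 0.20575 + 0.39267 + 0.7494 ≈ 1.4556 g.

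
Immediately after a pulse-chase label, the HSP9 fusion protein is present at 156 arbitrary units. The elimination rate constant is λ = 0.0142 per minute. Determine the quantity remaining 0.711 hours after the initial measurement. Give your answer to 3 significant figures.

t½ = ln 2 / λ = 0.69315 / 0.0142 ≈ 48.813 minutes.
Convert the elapsed time: 0.711 hours = 42.66 minutes.
Number of half-lives: n = 42.66/48.813 ≈ 0.87394.
Remaining = 156 × (1/2)^0.87394 = 156 × 0.54565 ≈ 85.122 arbitrary units.

85.1 arbitrary units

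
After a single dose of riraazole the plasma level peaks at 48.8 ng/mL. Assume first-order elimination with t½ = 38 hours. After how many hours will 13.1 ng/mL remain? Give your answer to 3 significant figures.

Fraction remaining = 13.1/48.8 ≈ 0.26844.
n = log₂(48.8/13.1) = ln(3.7252)/ln 2 ≈ 1.8973 half-lives.
t = n × t½ = 1.8973 × 38 ≈ 72.098 hours.

72.1 hours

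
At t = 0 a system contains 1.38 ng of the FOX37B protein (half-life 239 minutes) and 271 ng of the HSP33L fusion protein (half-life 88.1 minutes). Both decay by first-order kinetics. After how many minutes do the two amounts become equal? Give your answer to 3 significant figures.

Set 1.38·(1/2)^(t/239) = 271·(1/2)^(t/88.1).
Taking log₂: log₂(1.38/271) = t·(1/239 − 1/88.1).
log₂(0.0050923) = -7.6175; 1/239 − 1/88.1 = -0.0071666.
t = -7.6175 / -0.0071666 ≈ 1062.9 minutes.

1060 minutes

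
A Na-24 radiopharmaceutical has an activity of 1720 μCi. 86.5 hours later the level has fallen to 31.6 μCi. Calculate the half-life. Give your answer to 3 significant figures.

A/A₀ = 31.6/1720 ≈ 0.018372.
n = log₂(54.43) ≈ 5.7663 half-lives elapsed in 86.5 hours.
t½ = 86.5/5.7663 ≈ 15.001 hours.

15.0 hours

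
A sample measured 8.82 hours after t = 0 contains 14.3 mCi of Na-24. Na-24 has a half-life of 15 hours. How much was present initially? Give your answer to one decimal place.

21.5 mCi

Number of half-lives elapsed: n = 8.82/15 ≈ 0.588.
A₀ = A × 2^n = 14.3 × 2^0.588 = 14.3 × 1.5032 ≈ 21.495 mCi.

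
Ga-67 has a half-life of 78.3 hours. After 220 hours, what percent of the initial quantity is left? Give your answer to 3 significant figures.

n = 220/78.3 ≈ 2.8097 half-lives.
Fraction remaining = (1/2)^2.8097 ≈ 0.14262, i.e. 14.262%.

14.3%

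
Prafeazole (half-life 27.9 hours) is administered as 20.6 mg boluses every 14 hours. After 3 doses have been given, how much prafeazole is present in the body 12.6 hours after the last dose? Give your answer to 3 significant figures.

The 3 doses were given 40.6, 26.6, 12.6 hours ago.
Total = 20.6·(1/2)^(40.6/27.9) + 20.6·(1/2)^(26.6/27.9) + 20.6·(1/2)^(12.6/27.9)
      = 7.5129 + 10.638 + 15.063 ≈ 33.214 mg.

33.2 mg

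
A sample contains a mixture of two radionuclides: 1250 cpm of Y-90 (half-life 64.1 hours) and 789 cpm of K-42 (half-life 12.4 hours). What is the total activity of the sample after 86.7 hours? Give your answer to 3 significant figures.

496 cpm

Y-90: 1250 × (1/2)^(86.7/64.1) = 1250 × (1/2)^1.3526 ≈ 489.49 cpm.
K-42: 789 × (1/2)^(86.7/12.4) = 789 × (1/2)^6.9919 ≈ 6.1986 cpm.
Total = 489.49 + 6.1986 ≈ 495.69 cpm.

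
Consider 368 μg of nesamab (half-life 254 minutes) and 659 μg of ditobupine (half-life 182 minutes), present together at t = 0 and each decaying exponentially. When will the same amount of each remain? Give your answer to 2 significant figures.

Set 368·(1/2)^(t/254) = 659·(1/2)^(t/182).
Taking log₂: log₂(368/659) = t·(1/254 − 1/182).
log₂(0.55842) = -0.84057; 1/254 − 1/182 = -0.0015575.
t = -0.84057 / -0.0015575 ≈ 539.69 minutes.

540 minutes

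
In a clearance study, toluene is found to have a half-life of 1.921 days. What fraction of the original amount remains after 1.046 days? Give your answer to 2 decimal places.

0.69

n = 1.046/1.921 ≈ 0.54451 half-lives.
Fraction remaining = (1/2)^0.54451 ≈ 0.68563.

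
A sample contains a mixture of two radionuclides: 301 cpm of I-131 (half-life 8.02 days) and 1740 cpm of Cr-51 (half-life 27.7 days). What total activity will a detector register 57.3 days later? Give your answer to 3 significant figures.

I-131: 301 × (1/2)^(57.3/8.02) = 301 × (1/2)^7.1446 ≈ 2.1272 cpm.
Cr-51: 1740 × (1/2)^(57.3/27.7) = 1740 × (1/2)^2.0686 ≈ 414.8 cpm.
Total = 2.1272 + 414.8 ≈ 416.93 cpm.

417 cpm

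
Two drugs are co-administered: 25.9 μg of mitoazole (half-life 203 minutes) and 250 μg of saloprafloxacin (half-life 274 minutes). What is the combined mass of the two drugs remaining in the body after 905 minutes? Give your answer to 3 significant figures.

mitoazole: 25.9 × (1/2)^(905/203) = 25.9 × (1/2)^4.4581 ≈ 1.1783 μg.
saloprafloxacin: 250 × (1/2)^(905/274) = 250 × (1/2)^3.3029 ≈ 25.332 μg.
Total = 1.1783 + 25.332 ≈ 26.51 μg.

26.5 μg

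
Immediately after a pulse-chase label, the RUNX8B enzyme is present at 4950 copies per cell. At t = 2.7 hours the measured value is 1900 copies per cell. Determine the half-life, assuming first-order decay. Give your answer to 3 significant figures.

A/A₀ = 1900/4950 ≈ 0.38384.
n = log₂(2.6053) ≈ 1.3814 half-lives elapsed in 2.7 hours.
t½ = 2.7/1.3814 ≈ 1.9545 hours.

1.95 hours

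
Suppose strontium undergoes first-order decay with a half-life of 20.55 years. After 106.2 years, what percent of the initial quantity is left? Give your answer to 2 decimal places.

2.78%

n = 106.2/20.55 ≈ 5.1679 half-lives.
Fraction remaining = (1/2)^5.1679 ≈ 0.027817, i.e. 2.7817%.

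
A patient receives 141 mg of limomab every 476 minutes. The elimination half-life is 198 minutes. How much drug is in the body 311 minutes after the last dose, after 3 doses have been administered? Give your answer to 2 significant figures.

The 3 doses were given 1263, 787, 311 minutes ago.
Total = 141·(1/2)^(1263/198) + 141·(1/2)^(787/198) + 141·(1/2)^(311/198)
      = 1.6944 + 8.9681 + 47.467 ≈ 58.129 mg.

58 mg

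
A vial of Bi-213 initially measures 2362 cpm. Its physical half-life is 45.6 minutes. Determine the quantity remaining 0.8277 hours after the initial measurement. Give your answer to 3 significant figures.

Convert the elapsed time: 0.8277 hours = 49.662 minutes.
Number of half-lives: n = 49.662/45.6 ≈ 1.0891.
Remaining = 2362 × (1/2)^1.0891 = 2362 × 0.47006 ≈ 1110.3 cpm.

1110 cpm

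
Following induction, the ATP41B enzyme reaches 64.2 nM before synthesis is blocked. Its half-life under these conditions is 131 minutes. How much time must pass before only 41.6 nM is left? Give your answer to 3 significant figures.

82.0 minutes

Fraction remaining = 41.6/64.2 ≈ 0.64798.
n = log₂(64.2/41.6) = ln(1.5433)/ln 2 ≈ 0.62599 half-lives.
t = n × t½ = 0.62599 × 131 ≈ 82.005 minutes.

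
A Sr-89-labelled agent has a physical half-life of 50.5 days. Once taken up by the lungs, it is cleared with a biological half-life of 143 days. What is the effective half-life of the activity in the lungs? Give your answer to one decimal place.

1/t_eff = 1/t_phys + 1/t_biol = 1/50.5 + 1/143 = 0.026795 per day.
t_eff = 50.5 × 143 / (50.5 + 143) ≈ 37.32 days.

37.3 days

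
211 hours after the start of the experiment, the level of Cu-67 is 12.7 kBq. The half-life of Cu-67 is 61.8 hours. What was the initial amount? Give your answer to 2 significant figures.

Number of half-lives elapsed: n = 211/61.8 ≈ 3.4142.
A₀ = A × 2^n = 12.7 × 2^3.4142 = 12.7 × 10.661 ≈ 135.39 kBq.

140 kBq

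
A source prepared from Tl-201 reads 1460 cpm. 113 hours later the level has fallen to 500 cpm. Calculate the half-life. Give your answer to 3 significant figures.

A/A₀ = 500/1460 ≈ 0.34247.
n = log₂(2.92) ≈ 1.546 half-lives elapsed in 113 hours.
t½ = 113/1.546 ≈ 73.093 hours.

73.1 hours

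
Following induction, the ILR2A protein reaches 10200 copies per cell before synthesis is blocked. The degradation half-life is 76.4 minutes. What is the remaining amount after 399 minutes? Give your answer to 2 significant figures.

270 copies per cell

Number of half-lives: n = 399/76.4 ≈ 5.2225.
Remaining = 10200 × (1/2)^5.2225 = 10200 × 0.026783 ≈ 273.19 copies per cell.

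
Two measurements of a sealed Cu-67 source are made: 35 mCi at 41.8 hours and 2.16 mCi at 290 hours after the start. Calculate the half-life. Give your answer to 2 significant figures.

62 hours

Over Δt = 290 − 41.8 = 248.2 hours, the level fell by a factor of 35/2.16 ≈ 16.204.
n = log₂(16.204) ≈ 4.0183 half-lives, so t½ = 248.2/4.0183 ≈ 61.768 hours.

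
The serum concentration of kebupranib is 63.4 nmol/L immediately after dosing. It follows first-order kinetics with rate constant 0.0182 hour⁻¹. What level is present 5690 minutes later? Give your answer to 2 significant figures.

t½ = ln 2 / k = 0.69315 / 0.0182 ≈ 38.085 hours.
Convert the elapsed time: 5690 minutes = 94.8333 hours.
Number of half-lives: n = 94.8333/38.085 ≈ 2.49.
Remaining = 63.4 × (1/2)^2.49 = 63.4 × 0.178 ≈ 11.285 nmol/L.

11 nmol/L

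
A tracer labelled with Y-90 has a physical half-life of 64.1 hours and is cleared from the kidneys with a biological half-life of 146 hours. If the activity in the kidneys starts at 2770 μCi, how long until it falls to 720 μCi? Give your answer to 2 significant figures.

87 hours

1/t_eff = 1/t_phys + 1/t_biol = 1/64.1 + 1/146 = 0.02245 per hour.
t_eff = 64.1 × 146 / (64.1 + 146) ≈ 44.544 hours.
n = log₂(2770/720) ≈ 1.9438; t = 1.9438 × 44.544 ≈ 86.585 hours.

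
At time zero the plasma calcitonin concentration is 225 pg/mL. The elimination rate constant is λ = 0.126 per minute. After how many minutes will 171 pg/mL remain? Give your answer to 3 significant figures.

2.18 minutes

t½ = ln 2 / λ = 0.69315 / 0.126 ≈ 5.5012 minutes.
Fraction remaining = 171/225 ≈ 0.76.
n = log₂(225/171) = ln(1.3158)/ln 2 ≈ 0.39593 half-lives.
t = n × t½ = 0.39593 × 5.5012 ≈ 2.1781 minutes.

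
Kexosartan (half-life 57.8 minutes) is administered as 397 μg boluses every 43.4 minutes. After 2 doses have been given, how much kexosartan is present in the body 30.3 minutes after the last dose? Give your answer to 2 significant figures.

440 μg

The 2 doses were given 73.7, 30.3 minutes ago.
Total = 397·(1/2)^(73.7/57.8) + 397·(1/2)^(30.3/57.8)
      = 164.04 + 276.05 ≈ 440.09 μg.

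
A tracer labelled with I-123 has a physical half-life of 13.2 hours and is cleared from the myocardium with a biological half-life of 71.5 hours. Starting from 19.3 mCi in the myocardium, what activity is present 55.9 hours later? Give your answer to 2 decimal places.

1/t_eff = 1/t_phys + 1/t_biol = 1/13.2 + 1/71.5 = 0.089744 per hour.
t_eff = 13.2 × 71.5 / (13.2 + 71.5) ≈ 11.143 hours.
Remaining = 19.3 × (1/2)^(55.9/11.143) = 19.3 × (1/2)^5.0167 ≈ 0.5962 mCi.

0.60 mCi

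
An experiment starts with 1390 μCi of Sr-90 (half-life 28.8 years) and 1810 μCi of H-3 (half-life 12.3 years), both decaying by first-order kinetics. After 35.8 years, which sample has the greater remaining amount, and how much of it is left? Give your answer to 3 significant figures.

Sr-90, 587 μCi

Sr-90: 1390 × (1/2)^1.2431 ≈ 587.24 μCi.
H-3: 1810 × (1/2)^2.9106 ≈ 240.72 μCi.
Sr-90 has more remaining, at ≈ 587.24 μCi.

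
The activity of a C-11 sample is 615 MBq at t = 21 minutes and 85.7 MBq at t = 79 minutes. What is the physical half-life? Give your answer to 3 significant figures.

20.4 minutes

Over Δt = 79 − 21 = 58 minutes, the level fell by a factor of 615/85.7 ≈ 7.1762.
n = log₂(7.1762) ≈ 2.8432 half-lives, so t½ = 58/2.8432 ≈ 20.399 minutes.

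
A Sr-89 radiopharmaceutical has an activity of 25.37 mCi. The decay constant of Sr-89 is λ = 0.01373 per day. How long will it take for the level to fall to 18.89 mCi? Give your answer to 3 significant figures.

21.5 days

t½ = ln 2 / λ = 0.69315 / 0.01373 ≈ 50.484 days.
Fraction remaining = 18.89/25.37 ≈ 0.74458.
n = log₂(25.37/18.89) = ln(1.343)/ln 2 ≈ 0.4255 half-lives.
t = n × t½ = 0.4255 × 50.484 ≈ 21.481 days.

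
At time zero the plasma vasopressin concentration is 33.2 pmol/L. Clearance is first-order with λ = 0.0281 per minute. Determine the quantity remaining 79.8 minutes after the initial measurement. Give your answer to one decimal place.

t½ = ln 2 / λ = 0.69315 / 0.0281 ≈ 24.667 minutes.
Number of half-lives: n = 79.8/24.667 ≈ 3.2351.
Remaining = 33.2 × (1/2)^3.2351 = 33.2 × 0.10621 ≈ 3.526 pmol/L.

3.5 pmol/L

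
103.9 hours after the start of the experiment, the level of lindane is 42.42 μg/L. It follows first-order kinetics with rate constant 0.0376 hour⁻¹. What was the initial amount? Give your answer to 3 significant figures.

2110 μg/L

t½ = ln 2 / λ = 0.69315 / 0.0376 ≈ 18.435 hours.
Number of half-lives elapsed: n = 103.9/18.435 ≈ 5.6361.
A₀ = A × 2^n = 42.42 × 2^5.6361 = 42.42 × 49.732 ≈ 2109.6 μg/L.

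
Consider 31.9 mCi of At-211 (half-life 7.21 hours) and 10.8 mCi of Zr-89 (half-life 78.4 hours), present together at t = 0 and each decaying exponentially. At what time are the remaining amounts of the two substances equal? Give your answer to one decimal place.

Set 31.9·(1/2)^(t/7.21) = 10.8·(1/2)^(t/78.4).
Taking log₂: log₂(31.9/10.8) = t·(1/7.21 − 1/78.4).
log₂(2.9537) = 1.5625; 1/7.21 − 1/78.4 = 0.12594.
t = 1.5625 / 0.12594 ≈ 12.407 hours.

12.4 hours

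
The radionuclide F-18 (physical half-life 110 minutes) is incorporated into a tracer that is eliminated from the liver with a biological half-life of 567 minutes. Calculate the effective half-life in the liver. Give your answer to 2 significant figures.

92 minutes

1/t_eff = 1/t_phys + 1/t_biol = 1/110 + 1/567 = 0.010855 per minute.
t_eff = 110 × 567 / (110 + 567) ≈ 92.127 minutes.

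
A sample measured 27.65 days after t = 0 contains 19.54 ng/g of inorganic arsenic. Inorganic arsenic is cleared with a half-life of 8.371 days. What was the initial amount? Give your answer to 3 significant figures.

Number of half-lives elapsed: n = 27.65/8.371 ≈ 3.3031.
A₀ = A × 2^n = 19.54 × 2^3.3031 = 19.54 × 9.8701 ≈ 192.86 ng/g.

193 ng/g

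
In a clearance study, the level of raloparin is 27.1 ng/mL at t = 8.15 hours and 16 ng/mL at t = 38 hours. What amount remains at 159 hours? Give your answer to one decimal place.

Over Δt = 38 − 8.15 = 29.85 hours, the level fell by a factor of 27.1/16 ≈ 1.6938.
n = log₂(1.6938) ≈ 0.76022 half-lives, so t½ = 29.85/0.76022 ≈ 39.265 hours.
From t = 38 to t = 159: 16 × (1/2)^((159−38)/39.265) ≈ 1.89 ng/mL.

1.9 ng/mL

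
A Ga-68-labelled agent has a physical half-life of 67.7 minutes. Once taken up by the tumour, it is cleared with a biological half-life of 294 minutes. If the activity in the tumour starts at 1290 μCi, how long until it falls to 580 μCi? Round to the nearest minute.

1/t_eff = 1/t_phys + 1/t_biol = 1/67.7 + 1/294 = 0.018172 per minute.
t_eff = 67.7 × 294 / (67.7 + 294) ≈ 55.028 minutes.
n = log₂(1290/580) ≈ 1.1532; t = 1.1532 × 55.028 ≈ 63.461 minutes.

63 minutes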